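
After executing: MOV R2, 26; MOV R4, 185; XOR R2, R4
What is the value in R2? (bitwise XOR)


Register state trace:
  MOV R2, 26  → R2 = 26 (0b00011010)
  MOV R4, 185  → R4 = 185 (0b10111001)
  XOR R2, R4  → R2 = 26 XOR 185 = 163 (0b10100011)
Final: R2 = 163

163


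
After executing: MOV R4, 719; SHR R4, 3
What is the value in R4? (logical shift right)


Register state trace:
  MOV R4, 719  → R4 = 719
  SHR R4, 3  → R4 = 719 >> 3 = 719 // 2^3 = 89
Final: R4 = 89

89


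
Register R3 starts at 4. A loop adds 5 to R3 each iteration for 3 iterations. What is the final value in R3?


Starting value: R3 = 4
  Iter 1: R3 = 4 + 5 = 9
  Iter 2: R3 = 9 + 5 = 14
  Iter 3: R3 = 14 + 5 = 19
Final: R3 = 19

19


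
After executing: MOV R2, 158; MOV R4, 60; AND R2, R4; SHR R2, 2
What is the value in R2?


Register state trace:
  MOV R2, 158  → R2 = 158 (0b10011110)
  MOV R4, 60  → R4 = 60 (0b00111100)
  AND R2, R4  → R2 = 158 AND 60 = 28 (0b00011100)
  SHR R2, 2  → R2 = 28 >> 2 = 7
Final: R2 = 7

7


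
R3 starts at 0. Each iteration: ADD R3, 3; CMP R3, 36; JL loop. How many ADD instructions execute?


Loop trace (R3 starts at 0, target 36, step 3):
  ADD #1: R3 = 0 + 3 = 3  → 3 < 36, loop
  ADD #2: R3 = 3 + 3 = 6  → 6 < 36, loop
  ADD #3: R3 = 6 + 3 = 9  → 9 < 36, loop
  ADD #4: R3 = 9 + 3 = 12  → 12 < 36, loop
  ADD #5: R3 = 12 + 3 = 15  → 15 < 36, loop
  ADD #6: R3 = 15 + 3 = 18  → 18 < 36, loop
  ADD #7: R3 = 18 + 3 = 21  → 21 < 36, loop
  ADD #8: R3 = 21 + 3 = 24  → 24 < 36, loop
  ADD #9: R3 = 24 + 3 = 27  → 27 < 36, loop
  ADD #10: R3 = 27 + 3 = 30  → 30 < 36, loop
  ADD #11: R3 = 30 + 3 = 33  → 33 < 36, loop
  ADD #12: R3 = 33 + 3 = 36  → 36 >= 36, exit
Total ADD instructions: 12

12


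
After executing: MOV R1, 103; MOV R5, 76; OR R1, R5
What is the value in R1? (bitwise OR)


Register state trace:
  MOV R1, 103  → R1 = 103 (0b01100111)
  MOV R5, 76  → R5 = 76 (0b01001100)
  OR R1, R5   → R1 = 103 OR 76 = 111 (0b01101111)
Final: R1 = 111

111


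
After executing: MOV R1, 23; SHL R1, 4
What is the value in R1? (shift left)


Register state trace:
  MOV R1, 23  → R1 = 23
  SHL R1, 4  → R1 = 23 << 4 = 23 * 2^4 = 368
Final: R1 = 368

368


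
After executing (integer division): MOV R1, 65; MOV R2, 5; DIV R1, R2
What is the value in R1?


Register state trace:
  MOV R1, 65  → R1 = 65
  MOV R2, 5  → R2 = 5
  DIV R1, R2  → R1 = 65 // 5 = 13
Final: R1 = 13

13


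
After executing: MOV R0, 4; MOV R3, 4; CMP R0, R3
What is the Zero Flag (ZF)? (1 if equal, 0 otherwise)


Register state trace:
  MOV R0, 4  → R0 = 4
  MOV R3, 4  → R3 = 4
  CMP R0, R3  → computes 4 - 4 = 0
  Result is zero, so values are equal
ZF = 1

1


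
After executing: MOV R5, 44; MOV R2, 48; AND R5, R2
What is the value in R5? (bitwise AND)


Register state trace:
  MOV R5, 44  → R5 = 44 (0b00101100)
  MOV R2, 48  → R2 = 48 (0b00110000)
  AND R5, R2  → R5 = 44 AND 48 = 32 (0b00100000)
Final: R5 = 32

32


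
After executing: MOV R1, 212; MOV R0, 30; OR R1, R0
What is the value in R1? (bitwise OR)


Register state trace:
  MOV R1, 212  → R1 = 212 (0b11010100)
  MOV R0, 30  → R0 = 30 (0b00011110)
  OR R1, R0   → R1 = 212 OR 30 = 222 (0b11011110)
Final: R1 = 222

222


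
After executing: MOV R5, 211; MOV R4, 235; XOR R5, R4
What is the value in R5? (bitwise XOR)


Register state trace:
  MOV R5, 211  → R5 = 211 (0b11010011)
  MOV R4, 235  → R4 = 235 (0b11101011)
  XOR R5, R4  → R5 = 211 XOR 235 = 56 (0b00111000)
Final: R5 = 56

56


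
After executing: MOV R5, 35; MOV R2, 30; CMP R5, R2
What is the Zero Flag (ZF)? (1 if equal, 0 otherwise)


Register state trace:
  MOV R5, 35  → R5 = 35
  MOV R2, 30  → R2 = 30
  CMP R5, R2  → computes 35 - 30 = 5
  Result is nonzero, so values are not equal
ZF = 0

0


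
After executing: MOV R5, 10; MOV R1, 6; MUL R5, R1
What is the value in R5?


Register state trace:
  MOV R5, 10  → R5 = 10
  MOV R1, 6  → R1 = 6
  MUL R5, R1  → R5 = 10 * 6 = 60
Final: R5 = 60

60


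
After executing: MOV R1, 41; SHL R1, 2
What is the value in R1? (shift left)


Register state trace:
  MOV R1, 41  → R1 = 41
  SHL R1, 2  → R1 = 41 << 2 = 41 * 2^2 = 164
Final: R1 = 164

164


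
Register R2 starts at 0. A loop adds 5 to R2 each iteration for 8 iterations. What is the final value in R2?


Starting value: R2 = 0
  Iter 1: R2 = 0 + 5 = 5
  Iter 2: R2 = 5 + 5 = 10
  Iter 3: R2 = 10 + 5 = 15
  Iter 4: R2 = 15 + 5 = 20
  Iter 5: R2 = 20 + 5 = 25
  Iter 6: R2 = 25 + 5 = 30
  Iter 7: R2 = 30 + 5 = 35
  Iter 8: R2 = 35 + 5 = 40
Final: R2 = 40

40


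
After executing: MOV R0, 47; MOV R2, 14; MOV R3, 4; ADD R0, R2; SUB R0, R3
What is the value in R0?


Register state trace:
  MOV R0, 47  → R0 = 47
  MOV R2, 14  → R2 = 14
  MOV R3, 4  → R3 = 4
  ADD R0, R2  → R0 = 47 + 14 = 61
  SUB R0, R3  → R0 = 61 - 4 = 57
Final: R0 = 57

57


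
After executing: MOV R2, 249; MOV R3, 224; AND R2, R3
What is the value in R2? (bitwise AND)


Register state trace:
  MOV R2, 249  → R2 = 249 (0b11111001)
  MOV R3, 224  → R3 = 224 (0b11100000)
  AND R2, R3  → R2 = 249 AND 224 = 224 (0b11100000)
Final: R2 = 224

224


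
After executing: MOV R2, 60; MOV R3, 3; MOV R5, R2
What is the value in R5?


Register state trace:
  MOV R2, 60  → R2 = 60
  MOV R3, 3  → R3 = 3
  MOV R5, R2  → R5 = 60
Final: R5 = 60

60


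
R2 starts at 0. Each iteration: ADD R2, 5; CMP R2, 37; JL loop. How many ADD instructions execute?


Loop trace (R2 starts at 0, target 37, step 5):
  ADD #1: R2 = 0 + 5 = 5  → 5 < 37, loop
  ADD #2: R2 = 5 + 5 = 10  → 10 < 37, loop
  ADD #3: R2 = 10 + 5 = 15  → 15 < 37, loop
  ADD #4: R2 = 15 + 5 = 20  → 20 < 37, loop
  ADD #5: R2 = 20 + 5 = 25  → 25 < 37, loop
  ADD #6: R2 = 25 + 5 = 30  → 30 < 37, loop
  ADD #7: R2 = 30 + 5 = 35  → 35 < 37, loop
  ADD #8: R2 = 35 + 5 = 40  → 40 >= 37, exit
Total ADD instructions: 8

8


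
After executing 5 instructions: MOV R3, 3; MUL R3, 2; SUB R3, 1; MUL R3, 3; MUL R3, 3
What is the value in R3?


Register state trace:
  MOV R3, 3  → R3 = 3
  MUL R3, 2  → R3 = 3 * 2 = 6
  SUB R3, 1  → R3 = 6 - 1 = 5
  MUL R3, 3  → R3 = 5 * 3 = 15
  MUL R3, 3  → R3 = 15 * 3 = 45
Final: R3 = 45

45


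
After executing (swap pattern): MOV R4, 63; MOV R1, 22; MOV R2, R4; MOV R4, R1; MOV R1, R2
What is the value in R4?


Register state trace (swap pattern):
  MOV R4, 63  → R4 = 63
  MOV R1, 22  → R1 = 22
  MOV R2, R4  → R2 = 63  (save R4)
  MOV R4, R1  → R4 = 22  (R4 gets R1's value)
  MOV R1, R2  → R1 = 63  (R1 gets saved value)
Final: R4 = 22

22


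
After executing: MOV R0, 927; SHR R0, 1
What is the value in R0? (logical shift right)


Register state trace:
  MOV R0, 927  → R0 = 927
  SHR R0, 1  → R0 = 927 >> 1 = 927 // 2^1 = 463
Final: R0 = 463

463


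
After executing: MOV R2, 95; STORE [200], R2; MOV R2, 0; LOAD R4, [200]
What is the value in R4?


Register and memory trace:
  MOV R2, 95  → R2 = 95
  STORE [200], R2  → mem[200] = 95
  MOV R2, 0  → R2 = 0
  LOAD R4, [200]  → R4 = mem[200] = 95
Final: R4 = 95

95


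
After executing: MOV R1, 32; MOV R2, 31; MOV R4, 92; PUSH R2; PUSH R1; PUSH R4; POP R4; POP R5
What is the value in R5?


Stack trace (top is rightmost):
  MOV R1, 32  → R1 = 32
  MOV R2, 31  → R2 = 31
  MOV R4, 92  → R4 = 92
  PUSH R2  → stack: [31]
  PUSH R1  → stack: [31, 32]
  PUSH R4  → stack: [31, 32, 92]
  POP R4  → R4 = 92, stack: [31, 32]
  POP R5  → R5 = 32, stack: [31]
Final: R5 = 32

32


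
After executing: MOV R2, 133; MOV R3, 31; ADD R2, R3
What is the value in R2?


Register state trace:
  MOV R2, 133  → R2 = 133
  MOV R3, 31  → R3 = 31
  ADD R2, R3  → R2 = 133 + 31 = 164
Final: R2 = 164

164


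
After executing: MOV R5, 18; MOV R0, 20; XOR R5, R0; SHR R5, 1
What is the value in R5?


Register state trace:
  MOV R5, 18  → R5 = 18 (0b00010010)
  MOV R0, 20  → R0 = 20 (0b00010100)
  XOR R5, R0  → R5 = 18 XOR 20 = 6 (0b00000110)
  SHR R5, 1  → R5 = 6 >> 1 = 3
Final: R5 = 3

3


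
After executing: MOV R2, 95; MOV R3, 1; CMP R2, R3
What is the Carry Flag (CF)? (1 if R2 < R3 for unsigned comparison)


Register state trace:
  MOV R2, 95  → R2 = 95
  MOV R3, 1  → R3 = 1
  CMP R2, R3  → unsigned 95 - 1: no borrow
  95 >= 1, so CF = 0
CF = 0

0


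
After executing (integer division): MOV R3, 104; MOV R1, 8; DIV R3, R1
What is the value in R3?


Register state trace:
  MOV R3, 104  → R3 = 104
  MOV R1, 8  → R1 = 8
  DIV R3, R1  → R3 = 104 // 8 = 13
Final: R3 = 13

13


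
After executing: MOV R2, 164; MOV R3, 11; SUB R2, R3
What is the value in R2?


Register state trace:
  MOV R2, 164  → R2 = 164
  MOV R3, 11  → R3 = 11
  SUB R2, R3  → R2 = 164 - 11 = 153
Final: R2 = 153

153


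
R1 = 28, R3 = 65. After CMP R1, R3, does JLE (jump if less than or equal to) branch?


Trace:
  R1 = 28, R3 = 65
  CMP R1, R3  → compares 28 vs 65
  JLE checks: is 28 less than or equal to 65?
  28 < 65, so condition is true
Branch taken: Yes

Yes


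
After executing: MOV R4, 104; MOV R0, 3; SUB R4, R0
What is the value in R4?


Register state trace:
  MOV R4, 104  → R4 = 104
  MOV R0, 3  → R0 = 3
  SUB R4, R0  → R4 = 104 - 3 = 101
Final: R4 = 101

101


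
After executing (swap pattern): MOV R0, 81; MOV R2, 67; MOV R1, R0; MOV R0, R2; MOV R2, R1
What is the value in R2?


Register state trace (swap pattern):
  MOV R0, 81  → R0 = 81
  MOV R2, 67  → R2 = 67
  MOV R1, R0  → R1 = 81  (save R0)
  MOV R0, R2  → R0 = 67  (R0 gets R2's value)
  MOV R2, R1  → R2 = 81  (R2 gets saved value)
Final: R2 = 81

81


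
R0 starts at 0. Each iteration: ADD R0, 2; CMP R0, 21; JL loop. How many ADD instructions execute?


Loop trace (R0 starts at 0, target 21, step 2):
  ADD #1: R0 = 0 + 2 = 2  → 2 < 21, loop
  ADD #2: R0 = 2 + 2 = 4  → 4 < 21, loop
  ADD #3: R0 = 4 + 2 = 6  → 6 < 21, loop
  ADD #4: R0 = 6 + 2 = 8  → 8 < 21, loop
  ADD #5: R0 = 8 + 2 = 10  → 10 < 21, loop
  ADD #6: R0 = 10 + 2 = 12  → 12 < 21, loop
  ADD #7: R0 = 12 + 2 = 14  → 14 < 21, loop
  ADD #8: R0 = 14 + 2 = 16  → 16 < 21, loop
  ADD #9: R0 = 16 + 2 = 18  → 18 < 21, loop
  ADD #10: R0 = 18 + 2 = 20  → 20 < 21, loop
  ADD #11: R0 = 20 + 2 = 22  → 22 >= 21, exit
Total ADD instructions: 11

11


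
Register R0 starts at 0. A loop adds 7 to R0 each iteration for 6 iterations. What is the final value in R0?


Starting value: R0 = 0
  Iter 1: R0 = 0 + 7 = 7
  Iter 2: R0 = 7 + 7 = 14
  Iter 3: R0 = 14 + 7 = 21
  Iter 4: R0 = 21 + 7 = 28
  Iter 5: R0 = 28 + 7 = 35
  Iter 6: R0 = 35 + 7 = 42
Final: R0 = 42

42


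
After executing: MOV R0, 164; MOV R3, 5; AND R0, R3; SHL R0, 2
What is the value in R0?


Register state trace:
  MOV R0, 164  → R0 = 164 (0b10100100)
  MOV R3, 5  → R3 = 5 (0b00000101)
  AND R0, R3  → R0 = 164 AND 5 = 4 (0b00000100)
  SHL R0, 2  → R0 = 4 << 2 = 16
Final: R0 = 16

16


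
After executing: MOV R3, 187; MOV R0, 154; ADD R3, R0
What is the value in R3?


Register state trace:
  MOV R3, 187  → R3 = 187
  MOV R0, 154  → R0 = 154
  ADD R3, R0  → R3 = 187 + 154 = 341
Final: R3 = 341

341


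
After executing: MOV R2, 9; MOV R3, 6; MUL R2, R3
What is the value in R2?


Register state trace:
  MOV R2, 9  → R2 = 9
  MOV R3, 6  → R3 = 6
  MUL R2, R3  → R2 = 9 * 6 = 54
Final: R2 = 54

54


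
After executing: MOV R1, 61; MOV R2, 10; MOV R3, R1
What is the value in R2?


Register state trace:
  MOV R1, 61  → R1 = 61
  MOV R2, 10  → R2 = 10
  MOV R3, R1  → R3 = 61
Final: R2 = 10

10


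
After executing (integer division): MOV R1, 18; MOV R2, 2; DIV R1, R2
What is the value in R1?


Register state trace:
  MOV R1, 18  → R1 = 18
  MOV R2, 2  → R2 = 2
  DIV R1, R2  → R1 = 18 // 2 = 9
Final: R1 = 9

9


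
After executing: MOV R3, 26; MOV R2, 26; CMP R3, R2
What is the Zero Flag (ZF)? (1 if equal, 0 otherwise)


Register state trace:
  MOV R3, 26  → R3 = 26
  MOV R2, 26  → R2 = 26
  CMP R3, R2  → computes 26 - 26 = 0
  Result is zero, so values are equal
ZF = 1

1


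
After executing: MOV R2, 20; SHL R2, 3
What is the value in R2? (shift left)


Register state trace:
  MOV R2, 20  → R2 = 20
  SHL R2, 3  → R2 = 20 << 3 = 20 * 2^3 = 160
Final: R2 = 160

160


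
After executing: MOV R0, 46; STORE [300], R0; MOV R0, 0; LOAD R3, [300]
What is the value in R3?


Register and memory trace:
  MOV R0, 46  → R0 = 46
  STORE [300], R0  → mem[300] = 46
  MOV R0, 0  → R0 = 0
  LOAD R3, [300]  → R3 = mem[300] = 46
Final: R3 = 46

46


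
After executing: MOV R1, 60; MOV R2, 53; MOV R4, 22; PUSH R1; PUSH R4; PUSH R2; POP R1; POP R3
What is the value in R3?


Stack trace (top is rightmost):
  MOV R1, 60  → R1 = 60
  MOV R2, 53  → R2 = 53
  MOV R4, 22  → R4 = 22
  PUSH R1  → stack: [60]
  PUSH R4  → stack: [60, 22]
  PUSH R2  → stack: [60, 22, 53]
  POP R1  → R1 = 53, stack: [60, 22]
  POP R3  → R3 = 22, stack: [60]
Final: R3 = 22

22


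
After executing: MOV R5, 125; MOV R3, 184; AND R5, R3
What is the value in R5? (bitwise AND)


Register state trace:
  MOV R5, 125  → R5 = 125 (0b01111101)
  MOV R3, 184  → R3 = 184 (0b10111000)
  AND R5, R3  → R5 = 125 AND 184 = 56 (0b00111000)
Final: R5 = 56

56


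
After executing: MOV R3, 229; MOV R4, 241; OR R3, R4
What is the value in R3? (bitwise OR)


Register state trace:
  MOV R3, 229  → R3 = 229 (0b11100101)
  MOV R4, 241  → R4 = 241 (0b11110001)
  OR R3, R4   → R3 = 229 OR 241 = 245 (0b11110101)
Final: R3 = 245

245


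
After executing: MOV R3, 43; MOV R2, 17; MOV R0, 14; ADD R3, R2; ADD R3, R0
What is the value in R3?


Register state trace:
  MOV R3, 43  → R3 = 43
  MOV R2, 17  → R2 = 17
  MOV R0, 14  → R0 = 14
  ADD R3, R2  → R3 = 43 + 17 = 60
  ADD R3, R0  → R3 = 60 + 14 = 74
Final: R3 = 74

74


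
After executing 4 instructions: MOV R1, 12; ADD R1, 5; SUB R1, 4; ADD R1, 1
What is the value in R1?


Register state trace:
  MOV R1, 12  → R1 = 12
  ADD R1, 5  → R1 = 12 + 5 = 17
  SUB R1, 4  → R1 = 17 - 4 = 13
  ADD R1, 1  → R1 = 13 + 1 = 14
Final: R1 = 14

14


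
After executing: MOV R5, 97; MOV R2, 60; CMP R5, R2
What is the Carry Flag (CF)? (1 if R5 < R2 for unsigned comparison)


Register state trace:
  MOV R5, 97  → R5 = 97
  MOV R2, 60  → R2 = 60
  CMP R5, R2  → unsigned 97 - 60: no borrow
  97 >= 60, so CF = 0
CF = 0

0


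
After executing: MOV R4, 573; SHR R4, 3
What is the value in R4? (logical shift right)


Register state trace:
  MOV R4, 573  → R4 = 573
  SHR R4, 3  → R4 = 573 >> 3 = 573 // 2^3 = 71
Final: R4 = 71

71


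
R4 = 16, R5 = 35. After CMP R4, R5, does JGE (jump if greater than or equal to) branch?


Trace:
  R4 = 16, R5 = 35
  CMP R4, R5  → compares 16 vs 35
  JGE checks: is 16 greater than or equal to 35?
  16 < 35, so condition is false
Branch taken: No

No


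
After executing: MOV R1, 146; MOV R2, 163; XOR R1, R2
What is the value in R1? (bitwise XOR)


Register state trace:
  MOV R1, 146  → R1 = 146 (0b10010010)
  MOV R2, 163  → R2 = 163 (0b10100011)
  XOR R1, R2  → R1 = 146 XOR 163 = 49 (0b00110001)
Final: R1 = 49

49


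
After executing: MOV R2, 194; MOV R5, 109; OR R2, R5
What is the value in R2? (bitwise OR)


Register state trace:
  MOV R2, 194  → R2 = 194 (0b11000010)
  MOV R5, 109  → R5 = 109 (0b01101101)
  OR R2, R5   → R2 = 194 OR 109 = 239 (0b11101111)
Final: R2 = 239

239


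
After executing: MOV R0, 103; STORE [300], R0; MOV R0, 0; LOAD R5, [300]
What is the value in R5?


Register and memory trace:
  MOV R0, 103  → R0 = 103
  STORE [300], R0  → mem[300] = 103
  MOV R0, 0  → R0 = 0
  LOAD R5, [300]  → R5 = mem[300] = 103
Final: R5 = 103

103


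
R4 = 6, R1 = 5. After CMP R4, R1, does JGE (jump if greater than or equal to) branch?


Trace:
  R4 = 6, R1 = 5
  CMP R4, R1  → compares 6 vs 5
  JGE checks: is 6 greater than or equal to 5?
  6 > 5, so condition is true
Branch taken: Yes

Yes


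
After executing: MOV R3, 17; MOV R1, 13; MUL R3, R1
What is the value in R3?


Register state trace:
  MOV R3, 17  → R3 = 17
  MOV R1, 13  → R1 = 13
  MUL R3, R1  → R3 = 17 * 13 = 221
Final: R3 = 221

221


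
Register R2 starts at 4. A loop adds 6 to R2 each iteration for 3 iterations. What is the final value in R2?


Starting value: R2 = 4
  Iter 1: R2 = 4 + 6 = 10
  Iter 2: R2 = 10 + 6 = 16
  Iter 3: R2 = 16 + 6 = 22
Final: R2 = 22

22


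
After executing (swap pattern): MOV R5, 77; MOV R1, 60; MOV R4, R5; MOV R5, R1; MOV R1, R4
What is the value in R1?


Register state trace (swap pattern):
  MOV R5, 77  → R5 = 77
  MOV R1, 60  → R1 = 60
  MOV R4, R5  → R4 = 77  (save R5)
  MOV R5, R1  → R5 = 60  (R5 gets R1's value)
  MOV R1, R4  → R1 = 77  (R1 gets saved value)
Final: R1 = 77

77


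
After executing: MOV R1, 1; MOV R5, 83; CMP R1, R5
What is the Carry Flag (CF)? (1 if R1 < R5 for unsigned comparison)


Register state trace:
  MOV R1, 1  → R1 = 1
  MOV R5, 83  → R5 = 83
  CMP R1, R5  → unsigned 1 - 83: borrow occurs
  1 < 83, so CF = 1
CF = 1

1


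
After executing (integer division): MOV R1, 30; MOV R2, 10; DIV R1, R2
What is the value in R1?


Register state trace:
  MOV R1, 30  → R1 = 30
  MOV R2, 10  → R2 = 10
  DIV R1, R2  → R1 = 30 // 10 = 3
Final: R1 = 3

3


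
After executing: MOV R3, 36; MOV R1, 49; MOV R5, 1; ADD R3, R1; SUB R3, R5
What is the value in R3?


Register state trace:
  MOV R3, 36  → R3 = 36
  MOV R1, 49  → R1 = 49
  MOV R5, 1  → R5 = 1
  ADD R3, R1  → R3 = 36 + 49 = 85
  SUB R3, R5  → R3 = 85 - 1 = 84
Final: R3 = 84

84


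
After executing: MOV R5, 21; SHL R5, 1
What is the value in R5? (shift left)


Register state trace:
  MOV R5, 21  → R5 = 21
  SHL R5, 1  → R5 = 21 << 1 = 21 * 2^1 = 42
Final: R5 = 42

42


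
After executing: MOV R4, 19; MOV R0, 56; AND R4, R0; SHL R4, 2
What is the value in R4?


Register state trace:
  MOV R4, 19  → R4 = 19 (0b00010011)
  MOV R0, 56  → R0 = 56 (0b00111000)
  AND R4, R0  → R4 = 19 AND 56 = 16 (0b00010000)
  SHL R4, 2  → R4 = 16 << 2 = 64
Final: R4 = 64

64


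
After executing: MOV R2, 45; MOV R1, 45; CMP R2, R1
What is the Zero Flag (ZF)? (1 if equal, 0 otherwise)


Register state trace:
  MOV R2, 45  → R2 = 45
  MOV R1, 45  → R1 = 45
  CMP R2, R1  → computes 45 - 45 = 0
  Result is zero, so values are equal
ZF = 1

1


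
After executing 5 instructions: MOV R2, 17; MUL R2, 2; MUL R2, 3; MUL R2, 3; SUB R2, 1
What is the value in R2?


Register state trace:
  MOV R2, 17  → R2 = 17
  MUL R2, 2  → R2 = 17 * 2 = 34
  MUL R2, 3  → R2 = 34 * 3 = 102
  MUL R2, 3  → R2 = 102 * 3 = 306
  SUB R2, 1  → R2 = 306 - 1 = 305
Final: R2 = 305

305


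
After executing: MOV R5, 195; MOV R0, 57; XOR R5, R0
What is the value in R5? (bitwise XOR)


Register state trace:
  MOV R5, 195  → R5 = 195 (0b11000011)
  MOV R0, 57  → R0 = 57 (0b00111001)
  XOR R5, R0  → R5 = 195 XOR 57 = 250 (0b11111010)
Final: R5 = 250

250


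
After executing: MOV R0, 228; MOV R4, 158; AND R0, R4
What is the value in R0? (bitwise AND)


Register state trace:
  MOV R0, 228  → R0 = 228 (0b11100100)
  MOV R4, 158  → R4 = 158 (0b10011110)
  AND R0, R4  → R0 = 228 AND 158 = 132 (0b10000100)
Final: R0 = 132

132


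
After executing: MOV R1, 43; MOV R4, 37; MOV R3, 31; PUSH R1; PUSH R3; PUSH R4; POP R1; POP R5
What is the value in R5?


Stack trace (top is rightmost):
  MOV R1, 43  → R1 = 43
  MOV R4, 37  → R4 = 37
  MOV R3, 31  → R3 = 31
  PUSH R1  → stack: [43]
  PUSH R3  → stack: [43, 31]
  PUSH R4  → stack: [43, 31, 37]
  POP R1  → R1 = 37, stack: [43, 31]
  POP R5  → R5 = 31, stack: [43]
Final: R5 = 31

31


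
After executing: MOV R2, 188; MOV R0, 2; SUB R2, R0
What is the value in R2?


Register state trace:
  MOV R2, 188  → R2 = 188
  MOV R0, 2  → R0 = 2
  SUB R2, R0  → R2 = 188 - 2 = 186
Final: R2 = 186

186


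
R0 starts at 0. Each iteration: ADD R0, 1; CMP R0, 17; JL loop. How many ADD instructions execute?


Loop trace (R0 starts at 0, target 17, step 1):
  ADD #1: R0 = 0 + 1 = 1  → 1 < 17, loop
  ADD #2: R0 = 1 + 1 = 2  → 2 < 17, loop
  ADD #3: R0 = 2 + 1 = 3  → 3 < 17, loop
  ADD #4: R0 = 3 + 1 = 4  → 4 < 17, loop
  ADD #5: R0 = 4 + 1 = 5  → 5 < 17, loop
  ADD #6: R0 = 5 + 1 = 6  → 6 < 17, loop
  ADD #7: R0 = 6 + 1 = 7  → 7 < 17, loop
  ADD #8: R0 = 7 + 1 = 8  → 8 < 17, loop
  ADD #9: R0 = 8 + 1 = 9  → 9 < 17, loop
  ADD #10: R0 = 9 + 1 = 10  → 10 < 17, loop
  ADD #11: R0 = 10 + 1 = 11  → 11 < 17, loop
  ADD #12: R0 = 11 + 1 = 12  → 12 < 17, loop
  ADD #13: R0 = 12 + 1 = 13  → 13 < 17, loop
  ADD #14: R0 = 13 + 1 = 14  → 14 < 17, loop
  ADD #15: R0 = 14 + 1 = 15  → 15 < 17, loop
  ADD #16: R0 = 15 + 1 = 16  → 16 < 17, loop
  ADD #17: R0 = 16 + 1 = 17  → 17 >= 17, exit
Total ADD instructions: 17

17


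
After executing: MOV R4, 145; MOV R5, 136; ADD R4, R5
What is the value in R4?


Register state trace:
  MOV R4, 145  → R4 = 145
  MOV R5, 136  → R5 = 136
  ADD R4, R5  → R4 = 145 + 136 = 281
Final: R4 = 281

281


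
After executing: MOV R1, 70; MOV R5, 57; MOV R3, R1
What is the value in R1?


Register state trace:
  MOV R1, 70  → R1 = 70
  MOV R5, 57  → R5 = 57
  MOV R3, R1  → R3 = 70
Final: R1 = 70

70


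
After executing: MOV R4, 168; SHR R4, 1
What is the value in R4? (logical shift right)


Register state trace:
  MOV R4, 168  → R4 = 168
  SHR R4, 1  → R4 = 168 >> 1 = 168 // 2^1 = 84
Final: R4 = 84

84


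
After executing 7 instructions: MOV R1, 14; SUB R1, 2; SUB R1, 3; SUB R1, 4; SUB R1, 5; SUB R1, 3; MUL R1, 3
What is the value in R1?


Register state trace:
  MOV R1, 14  → R1 = 14
  SUB R1, 2  → R1 = 14 - 2 = 12
  SUB R1, 3  → R1 = 12 - 3 = 9
  SUB R1, 4  → R1 = 9 - 4 = 5
  SUB R1, 5  → R1 = 5 - 5 = 0
  SUB R1, 3  → R1 = 0 - 3 = -3
  MUL R1, 3  → R1 = -3 * 3 = -9
Final: R1 = -9

-9


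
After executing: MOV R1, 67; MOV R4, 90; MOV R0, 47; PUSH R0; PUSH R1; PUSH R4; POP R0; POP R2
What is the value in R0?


Stack trace (top is rightmost):
  MOV R1, 67  → R1 = 67
  MOV R4, 90  → R4 = 90
  MOV R0, 47  → R0 = 47
  PUSH R0  → stack: [47]
  PUSH R1  → stack: [47, 67]
  PUSH R4  → stack: [47, 67, 90]
  POP R0  → R0 = 90, stack: [47, 67]
  POP R2  → R2 = 67, stack: [47]
Final: R0 = 90

90


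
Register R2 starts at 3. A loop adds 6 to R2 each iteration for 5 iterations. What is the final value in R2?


Starting value: R2 = 3
  Iter 1: R2 = 3 + 6 = 9
  Iter 2: R2 = 9 + 6 = 15
  Iter 3: R2 = 15 + 6 = 21
  Iter 4: R2 = 21 + 6 = 27
  Iter 5: R2 = 27 + 6 = 33
Final: R2 = 33

33


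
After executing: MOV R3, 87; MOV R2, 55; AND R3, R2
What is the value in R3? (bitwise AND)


Register state trace:
  MOV R3, 87  → R3 = 87 (0b01010111)
  MOV R2, 55  → R2 = 55 (0b00110111)
  AND R3, R2  → R3 = 87 AND 55 = 23 (0b00010111)
Final: R3 = 23

23


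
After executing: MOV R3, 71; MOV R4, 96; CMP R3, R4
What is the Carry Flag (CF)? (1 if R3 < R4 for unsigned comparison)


Register state trace:
  MOV R3, 71  → R3 = 71
  MOV R4, 96  → R4 = 96
  CMP R3, R4  → unsigned 71 - 96: borrow occurs
  71 < 96, so CF = 1
CF = 1

1


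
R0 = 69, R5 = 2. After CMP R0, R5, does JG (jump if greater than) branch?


Trace:
  R0 = 69, R5 = 2
  CMP R0, R5  → compares 69 vs 2
  JG checks: is 69 greater than 2?
  69 > 2, so condition is true
Branch taken: Yes

Yes


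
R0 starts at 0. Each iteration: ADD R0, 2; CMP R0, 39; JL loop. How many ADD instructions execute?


Loop trace (R0 starts at 0, target 39, step 2):
  ADD #1: R0 = 0 + 2 = 2  → 2 < 39, loop
  ADD #2: R0 = 2 + 2 = 4  → 4 < 39, loop
  ADD #3: R0 = 4 + 2 = 6  → 6 < 39, loop
  ADD #4: R0 = 6 + 2 = 8  → 8 < 39, loop
  ADD #5: R0 = 8 + 2 = 10  → 10 < 39, loop
  ADD #6: R0 = 10 + 2 = 12  → 12 < 39, loop
  ADD #7: R0 = 12 + 2 = 14  → 14 < 39, loop
  ADD #8: R0 = 14 + 2 = 16  → 16 < 39, loop
  ADD #9: R0 = 16 + 2 = 18  → 18 < 39, loop
  ADD #10: R0 = 18 + 2 = 20  → 20 < 39, loop
  ADD #11: R0 = 20 + 2 = 22  → 22 < 39, loop
  ADD #12: R0 = 22 + 2 = 24  → 24 < 39, loop
  ADD #13: R0 = 24 + 2 = 26  → 26 < 39, loop
  ADD #14: R0 = 26 + 2 = 28  → 28 < 39, loop
  ADD #15: R0 = 28 + 2 = 30  → 30 < 39, loop
  ADD #16: R0 = 30 + 2 = 32  → 32 < 39, loop
  ADD #17: R0 = 32 + 2 = 34  → 34 < 39, loop
  ADD #18: R0 = 34 + 2 = 36  → 36 < 39, loop
  ADD #19: R0 = 36 + 2 = 38  → 38 < 39, loop
  ADD #20: R0 = 38 + 2 = 40  → 40 >= 39, exit
Total ADD instructions: 20

20


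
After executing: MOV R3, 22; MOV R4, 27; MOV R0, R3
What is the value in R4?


Register state trace:
  MOV R3, 22  → R3 = 22
  MOV R4, 27  → R4 = 27
  MOV R0, R3  → R0 = 22
Final: R4 = 27

27


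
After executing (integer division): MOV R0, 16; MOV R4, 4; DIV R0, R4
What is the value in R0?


Register state trace:
  MOV R0, 16  → R0 = 16
  MOV R4, 4  → R4 = 4
  DIV R0, R4  → R0 = 16 // 4 = 4
Final: R0 = 4

4


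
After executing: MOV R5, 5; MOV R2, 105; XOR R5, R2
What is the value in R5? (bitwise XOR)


Register state trace:
  MOV R5, 5  → R5 = 5 (0b00000101)
  MOV R2, 105  → R2 = 105 (0b01101001)
  XOR R5, R2  → R5 = 5 XOR 105 = 108 (0b01101100)
Final: R5 = 108

108


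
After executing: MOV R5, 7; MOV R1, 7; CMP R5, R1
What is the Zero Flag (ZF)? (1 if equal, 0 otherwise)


Register state trace:
  MOV R5, 7  → R5 = 7
  MOV R1, 7  → R1 = 7
  CMP R5, R1  → computes 7 - 7 = 0
  Result is zero, so values are equal
ZF = 1

1


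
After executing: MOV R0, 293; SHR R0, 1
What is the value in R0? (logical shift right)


Register state trace:
  MOV R0, 293  → R0 = 293
  SHR R0, 1  → R0 = 293 >> 1 = 293 // 2^1 = 146
Final: R0 = 146

146


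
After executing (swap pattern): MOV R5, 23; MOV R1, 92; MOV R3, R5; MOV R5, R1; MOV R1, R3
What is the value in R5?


Register state trace (swap pattern):
  MOV R5, 23  → R5 = 23
  MOV R1, 92  → R1 = 92
  MOV R3, R5  → R3 = 23  (save R5)
  MOV R5, R1  → R5 = 92  (R5 gets R1's value)
  MOV R1, R3  → R1 = 23  (R1 gets saved value)
Final: R5 = 92

92


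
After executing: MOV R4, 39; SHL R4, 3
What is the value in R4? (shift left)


Register state trace:
  MOV R4, 39  → R4 = 39
  SHL R4, 3  → R4 = 39 << 3 = 39 * 2^3 = 312
Final: R4 = 312

312


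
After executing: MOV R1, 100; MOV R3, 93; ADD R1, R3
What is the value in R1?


Register state trace:
  MOV R1, 100  → R1 = 100
  MOV R3, 93  → R3 = 93
  ADD R1, R3  → R1 = 100 + 93 = 193
Final: R1 = 193

193


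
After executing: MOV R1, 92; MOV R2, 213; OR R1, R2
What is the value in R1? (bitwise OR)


Register state trace:
  MOV R1, 92  → R1 = 92 (0b01011100)
  MOV R2, 213  → R2 = 213 (0b11010101)
  OR R1, R2   → R1 = 92 OR 213 = 221 (0b11011101)
Final: R1 = 221

221


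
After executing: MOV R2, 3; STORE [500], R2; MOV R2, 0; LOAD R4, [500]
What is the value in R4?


Register and memory trace:
  MOV R2, 3  → R2 = 3
  STORE [500], R2  → mem[500] = 3
  MOV R2, 0  → R2 = 0
  LOAD R4, [500]  → R4 = mem[500] = 3
Final: R4 = 3

3


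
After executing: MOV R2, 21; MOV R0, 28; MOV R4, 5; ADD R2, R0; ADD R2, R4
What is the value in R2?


Register state trace:
  MOV R2, 21  → R2 = 21
  MOV R0, 28  → R0 = 28
  MOV R4, 5  → R4 = 5
  ADD R2, R0  → R2 = 21 + 28 = 49
  ADD R2, R4  → R2 = 49 + 5 = 54
Final: R2 = 54

54


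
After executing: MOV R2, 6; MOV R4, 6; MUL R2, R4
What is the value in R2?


Register state trace:
  MOV R2, 6  → R2 = 6
  MOV R4, 6  → R4 = 6
  MUL R2, R4  → R2 = 6 * 6 = 36
Final: R2 = 36

36


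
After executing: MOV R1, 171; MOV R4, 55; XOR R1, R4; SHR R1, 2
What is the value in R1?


Register state trace:
  MOV R1, 171  → R1 = 171 (0b10101011)
  MOV R4, 55  → R4 = 55 (0b00110111)
  XOR R1, R4  → R1 = 171 XOR 55 = 156 (0b10011100)
  SHR R1, 2  → R1 = 156 >> 2 = 39
Final: R1 = 39

39


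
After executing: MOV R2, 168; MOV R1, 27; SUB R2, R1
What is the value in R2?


Register state trace:
  MOV R2, 168  → R2 = 168
  MOV R1, 27  → R1 = 27
  SUB R2, R1  → R2 = 168 - 27 = 141
Final: R2 = 141

141


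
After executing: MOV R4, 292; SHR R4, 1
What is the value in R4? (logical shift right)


Register state trace:
  MOV R4, 292  → R4 = 292
  SHR R4, 1  → R4 = 292 >> 1 = 292 // 2^1 = 146
Final: R4 = 146

146


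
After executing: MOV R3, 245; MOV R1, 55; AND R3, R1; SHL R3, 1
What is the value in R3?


Register state trace:
  MOV R3, 245  → R3 = 245 (0b11110101)
  MOV R1, 55  → R1 = 55 (0b00110111)
  AND R3, R1  → R3 = 245 AND 55 = 53 (0b00110101)
  SHL R3, 1  → R3 = 53 << 1 = 106
Final: R3 = 106

106


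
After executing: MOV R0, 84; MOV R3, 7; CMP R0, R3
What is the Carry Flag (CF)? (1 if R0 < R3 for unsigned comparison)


Register state trace:
  MOV R0, 84  → R0 = 84
  MOV R3, 7  → R3 = 7
  CMP R0, R3  → unsigned 84 - 7: no borrow
  84 >= 7, so CF = 0
CF = 0

0


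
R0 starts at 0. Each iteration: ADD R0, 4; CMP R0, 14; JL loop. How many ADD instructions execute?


Loop trace (R0 starts at 0, target 14, step 4):
  ADD #1: R0 = 0 + 4 = 4  → 4 < 14, loop
  ADD #2: R0 = 4 + 4 = 8  → 8 < 14, loop
  ADD #3: R0 = 8 + 4 = 12  → 12 < 14, loop
  ADD #4: R0 = 12 + 4 = 16  → 16 >= 14, exit
Total ADD instructions: 4

4


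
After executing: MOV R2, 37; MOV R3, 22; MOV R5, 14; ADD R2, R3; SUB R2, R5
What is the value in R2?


Register state trace:
  MOV R2, 37  → R2 = 37
  MOV R3, 22  → R3 = 22
  MOV R5, 14  → R5 = 14
  ADD R2, R3  → R2 = 37 + 22 = 59
  SUB R2, R5  → R2 = 59 - 14 = 45
Final: R2 = 45

45


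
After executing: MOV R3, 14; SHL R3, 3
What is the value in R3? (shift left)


Register state trace:
  MOV R3, 14  → R3 = 14
  SHL R3, 3  → R3 = 14 << 3 = 14 * 2^3 = 112
Final: R3 = 112

112


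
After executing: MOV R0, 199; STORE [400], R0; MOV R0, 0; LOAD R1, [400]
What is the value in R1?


Register and memory trace:
  MOV R0, 199  → R0 = 199
  STORE [400], R0  → mem[400] = 199
  MOV R0, 0  → R0 = 0
  LOAD R1, [400]  → R1 = mem[400] = 199
Final: R1 = 199

199


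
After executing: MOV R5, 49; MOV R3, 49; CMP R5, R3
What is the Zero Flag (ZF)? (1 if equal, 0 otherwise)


Register state trace:
  MOV R5, 49  → R5 = 49
  MOV R3, 49  → R3 = 49
  CMP R5, R3  → computes 49 - 49 = 0
  Result is zero, so values are equal
ZF = 1

1


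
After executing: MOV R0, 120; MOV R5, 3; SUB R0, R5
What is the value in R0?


Register state trace:
  MOV R0, 120  → R0 = 120
  MOV R5, 3  → R5 = 3
  SUB R0, R5  → R0 = 120 - 3 = 117
Final: R0 = 117

117


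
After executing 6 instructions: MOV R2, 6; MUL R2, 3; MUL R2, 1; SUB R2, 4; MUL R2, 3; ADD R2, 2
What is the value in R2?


Register state trace:
  MOV R2, 6  → R2 = 6
  MUL R2, 3  → R2 = 6 * 3 = 18
  MUL R2, 1  → R2 = 18 * 1 = 18
  SUB R2, 4  → R2 = 18 - 4 = 14
  MUL R2, 3  → R2 = 14 * 3 = 42
  ADD R2, 2  → R2 = 42 + 2 = 44
Final: R2 = 44

44


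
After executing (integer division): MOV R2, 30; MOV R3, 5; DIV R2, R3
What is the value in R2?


Register state trace:
  MOV R2, 30  → R2 = 30
  MOV R3, 5  → R3 = 5
  DIV R2, R3  → R2 = 30 // 5 = 6
Final: R2 = 6

6


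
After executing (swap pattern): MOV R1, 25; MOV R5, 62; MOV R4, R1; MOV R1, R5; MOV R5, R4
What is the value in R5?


Register state trace (swap pattern):
  MOV R1, 25  → R1 = 25
  MOV R5, 62  → R5 = 62
  MOV R4, R1  → R4 = 25  (save R1)
  MOV R1, R5  → R1 = 62  (R1 gets R5's value)
  MOV R5, R4  → R5 = 25  (R5 gets saved value)
Final: R5 = 25

25


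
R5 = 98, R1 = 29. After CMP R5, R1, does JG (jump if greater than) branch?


Trace:
  R5 = 98, R1 = 29
  CMP R5, R1  → compares 98 vs 29
  JG checks: is 98 greater than 29?
  98 > 29, so condition is true
Branch taken: Yes

Yes


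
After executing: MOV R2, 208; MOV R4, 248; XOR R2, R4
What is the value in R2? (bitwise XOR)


Register state trace:
  MOV R2, 208  → R2 = 208 (0b11010000)
  MOV R4, 248  → R4 = 248 (0b11111000)
  XOR R2, R4  → R2 = 208 XOR 248 = 40 (0b00101000)
Final: R2 = 40

40


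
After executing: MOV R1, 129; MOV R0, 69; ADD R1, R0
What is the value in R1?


Register state trace:
  MOV R1, 129  → R1 = 129
  MOV R0, 69  → R0 = 69
  ADD R1, R0  → R1 = 129 + 69 = 198
Final: R1 = 198

198


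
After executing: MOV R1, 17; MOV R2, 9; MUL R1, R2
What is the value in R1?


Register state trace:
  MOV R1, 17  → R1 = 17
  MOV R2, 9  → R2 = 9
  MUL R1, R2  → R1 = 17 * 9 = 153
Final: R1 = 153

153


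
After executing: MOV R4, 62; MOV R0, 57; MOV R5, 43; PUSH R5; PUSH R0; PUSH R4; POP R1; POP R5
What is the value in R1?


Stack trace (top is rightmost):
  MOV R4, 62  → R4 = 62
  MOV R0, 57  → R0 = 57
  MOV R5, 43  → R5 = 43
  PUSH R5  → stack: [43]
  PUSH R0  → stack: [43, 57]
  PUSH R4  → stack: [43, 57, 62]
  POP R1  → R1 = 62, stack: [43, 57]
  POP R5  → R5 = 57, stack: [43]
Final: R1 = 62

62


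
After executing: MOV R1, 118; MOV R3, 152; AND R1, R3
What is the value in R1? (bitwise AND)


Register state trace:
  MOV R1, 118  → R1 = 118 (0b01110110)
  MOV R3, 152  → R3 = 152 (0b10011000)
  AND R1, R3  → R1 = 118 AND 152 = 16 (0b00010000)
Final: R1 = 16

16


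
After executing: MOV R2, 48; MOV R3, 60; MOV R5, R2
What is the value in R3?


Register state trace:
  MOV R2, 48  → R2 = 48
  MOV R3, 60  → R3 = 60
  MOV R5, R2  → R5 = 48
Final: R3 = 60

60


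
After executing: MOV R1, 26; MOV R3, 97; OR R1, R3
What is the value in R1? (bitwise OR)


Register state trace:
  MOV R1, 26  → R1 = 26 (0b00011010)
  MOV R3, 97  → R3 = 97 (0b01100001)
  OR R1, R3   → R1 = 26 OR 97 = 123 (0b01111011)
Final: R1 = 123

123


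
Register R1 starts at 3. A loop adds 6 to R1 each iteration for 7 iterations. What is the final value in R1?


Starting value: R1 = 3
  Iter 1: R1 = 3 + 6 = 9
  Iter 2: R1 = 9 + 6 = 15
  Iter 3: R1 = 15 + 6 = 21
  Iter 4: R1 = 21 + 6 = 27
  Iter 5: R1 = 27 + 6 = 33
  Iter 6: R1 = 33 + 6 = 39
  Iter 7: R1 = 39 + 6 = 45
Final: R1 = 45

45


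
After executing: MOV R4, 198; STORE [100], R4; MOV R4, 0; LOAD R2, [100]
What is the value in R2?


Register and memory trace:
  MOV R4, 198  → R4 = 198
  STORE [100], R4  → mem[100] = 198
  MOV R4, 0  → R4 = 0
  LOAD R2, [100]  → R2 = mem[100] = 198
Final: R2 = 198

198


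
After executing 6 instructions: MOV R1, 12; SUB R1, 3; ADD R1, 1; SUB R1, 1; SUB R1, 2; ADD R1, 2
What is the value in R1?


Register state trace:
  MOV R1, 12  → R1 = 12
  SUB R1, 3  → R1 = 12 - 3 = 9
  ADD R1, 1  → R1 = 9 + 1 = 10
  SUB R1, 1  → R1 = 10 - 1 = 9
  SUB R1, 2  → R1 = 9 - 2 = 7
  ADD R1, 2  → R1 = 7 + 2 = 9
Final: R1 = 9

9


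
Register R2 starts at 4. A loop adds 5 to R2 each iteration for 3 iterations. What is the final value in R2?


Starting value: R2 = 4
  Iter 1: R2 = 4 + 5 = 9
  Iter 2: R2 = 9 + 5 = 14
  Iter 3: R2 = 14 + 5 = 19
Final: R2 = 19

19


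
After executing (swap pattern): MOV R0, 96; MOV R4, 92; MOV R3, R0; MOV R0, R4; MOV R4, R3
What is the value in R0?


Register state trace (swap pattern):
  MOV R0, 96  → R0 = 96
  MOV R4, 92  → R4 = 92
  MOV R3, R0  → R3 = 96  (save R0)
  MOV R0, R4  → R0 = 92  (R0 gets R4's value)
  MOV R4, R3  → R4 = 96  (R4 gets saved value)
Final: R0 = 92

92


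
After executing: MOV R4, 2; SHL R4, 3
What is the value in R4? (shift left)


Register state trace:
  MOV R4, 2  → R4 = 2
  SHL R4, 3  → R4 = 2 << 3 = 2 * 2^3 = 16
Final: R4 = 16

16


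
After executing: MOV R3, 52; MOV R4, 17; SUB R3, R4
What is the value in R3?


Register state trace:
  MOV R3, 52  → R3 = 52
  MOV R4, 17  → R4 = 17
  SUB R3, R4  → R3 = 52 - 17 = 35
Final: R3 = 35

35


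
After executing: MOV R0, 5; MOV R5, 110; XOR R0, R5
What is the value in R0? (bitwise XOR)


Register state trace:
  MOV R0, 5  → R0 = 5 (0b00000101)
  MOV R5, 110  → R5 = 110 (0b01101110)
  XOR R0, R5  → R0 = 5 XOR 110 = 107 (0b01101011)
Final: R0 = 107

107


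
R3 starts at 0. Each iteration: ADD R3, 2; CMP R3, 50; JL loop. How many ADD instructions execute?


Loop trace (R3 starts at 0, target 50, step 2):
  ADD #1: R3 = 0 + 2 = 2  → 2 < 50, loop
  ADD #2: R3 = 2 + 2 = 4  → 4 < 50, loop
  ADD #3: R3 = 4 + 2 = 6  → 6 < 50, loop
  ADD #4: R3 = 6 + 2 = 8  → 8 < 50, loop
  ADD #5: R3 = 8 + 2 = 10  → 10 < 50, loop
  ADD #6: R3 = 10 + 2 = 12  → 12 < 50, loop
  ADD #7: R3 = 12 + 2 = 14  → 14 < 50, loop
  ADD #8: R3 = 14 + 2 = 16  → 16 < 50, loop
  ADD #9: R3 = 16 + 2 = 18  → 18 < 50, loop
  ADD #10: R3 = 18 + 2 = 20  → 20 < 50, loop
  ADD #11: R3 = 20 + 2 = 22  → 22 < 50, loop
  ADD #12: R3 = 22 + 2 = 24  → 24 < 50, loop
  ADD #13: R3 = 24 + 2 = 26  → 26 < 50, loop
  ADD #14: R3 = 26 + 2 = 28  → 28 < 50, loop
  ADD #15: R3 = 28 + 2 = 30  → 30 < 50, loop
  ADD #16: R3 = 30 + 2 = 32  → 32 < 50, loop
  ADD #17: R3 = 32 + 2 = 34  → 34 < 50, loop
  ADD #18: R3 = 34 + 2 = 36  → 36 < 50, loop
  ADD #19: R3 = 36 + 2 = 38  → 38 < 50, loop
  ADD #20: R3 = 38 + 2 = 40  → 40 < 50, loop
  ADD #21: R3 = 40 + 2 = 42  → 42 < 50, loop
  ADD #22: R3 = 42 + 2 = 44  → 44 < 50, loop
  ADD #23: R3 = 44 + 2 = 46  → 46 < 50, loop
  ADD #24: R3 = 46 + 2 = 48  → 48 < 50, loop
  ADD #25: R3 = 48 + 2 = 50  → 50 >= 50, exit
Total ADD instructions: 25

25


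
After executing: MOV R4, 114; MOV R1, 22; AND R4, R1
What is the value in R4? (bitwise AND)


Register state trace:
  MOV R4, 114  → R4 = 114 (0b01110010)
  MOV R1, 22  → R1 = 22 (0b00010110)
  AND R4, R1  → R4 = 114 AND 22 = 18 (0b00010010)
Final: R4 = 18

18


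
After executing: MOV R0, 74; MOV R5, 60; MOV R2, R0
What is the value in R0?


Register state trace:
  MOV R0, 74  → R0 = 74
  MOV R5, 60  → R5 = 60
  MOV R2, R0  → R2 = 74
Final: R0 = 74

74


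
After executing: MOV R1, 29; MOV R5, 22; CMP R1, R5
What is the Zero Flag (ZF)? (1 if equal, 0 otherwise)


Register state trace:
  MOV R1, 29  → R1 = 29
  MOV R5, 22  → R5 = 22
  CMP R1, R5  → computes 29 - 22 = 7
  Result is nonzero, so values are not equal
ZF = 0

0


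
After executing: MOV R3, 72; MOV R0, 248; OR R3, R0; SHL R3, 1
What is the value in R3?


Register state trace:
  MOV R3, 72  → R3 = 72 (0b01001000)
  MOV R0, 248  → R0 = 248 (0b11111000)
  OR R3, R0  → R3 = 72 OR 248 = 248 (0b11111000)
  SHL R3, 1  → R3 = 248 << 1 = 496
Final: R3 = 496

496


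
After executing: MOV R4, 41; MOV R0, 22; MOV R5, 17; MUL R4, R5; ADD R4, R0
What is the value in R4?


Register state trace:
  MOV R4, 41  → R4 = 41
  MOV R0, 22  → R0 = 22
  MOV R5, 17  → R5 = 17
  MUL R4, R5  → R4 = 41 * 17 = 697
  ADD R4, R0  → R4 = 697 + 22 = 719
Final: R4 = 719

719


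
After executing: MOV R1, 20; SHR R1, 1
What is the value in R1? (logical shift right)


Register state trace:
  MOV R1, 20  → R1 = 20
  SHR R1, 1  → R1 = 20 >> 1 = 20 // 2^1 = 10
Final: R1 = 10

10


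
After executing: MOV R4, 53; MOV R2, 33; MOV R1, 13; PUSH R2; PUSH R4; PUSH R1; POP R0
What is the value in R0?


Stack trace (top is rightmost):
  MOV R4, 53  → R4 = 53
  MOV R2, 33  → R2 = 33
  MOV R1, 13  → R1 = 13
  PUSH R2  → stack: [33]
  PUSH R4  → stack: [33, 53]
  PUSH R1  → stack: [33, 53, 13]
  POP R0  → R0 = 13, stack: [33, 53]
Final: R0 = 13

13


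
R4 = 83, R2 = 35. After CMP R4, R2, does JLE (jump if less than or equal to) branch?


Trace:
  R4 = 83, R2 = 35
  CMP R4, R2  → compares 83 vs 35
  JLE checks: is 83 less than or equal to 35?
  83 > 35, so condition is false
Branch taken: No

No


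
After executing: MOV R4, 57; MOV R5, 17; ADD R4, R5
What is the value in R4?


Register state trace:
  MOV R4, 57  → R4 = 57
  MOV R5, 17  → R5 = 17
  ADD R4, R5  → R4 = 57 + 17 = 74
Final: R4 = 74

74
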